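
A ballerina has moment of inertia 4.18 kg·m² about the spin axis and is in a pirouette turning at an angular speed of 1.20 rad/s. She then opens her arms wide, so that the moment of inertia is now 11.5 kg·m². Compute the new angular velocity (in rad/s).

No external torque acts about the spin axis, so angular momentum is conserved.
ω₂ = I₁ω₁ / I₂ = (4.180)(1.20 rad/s) / (11.50) = 0.4362 rad/s.

ω₂ ≈ 0.436 rad/s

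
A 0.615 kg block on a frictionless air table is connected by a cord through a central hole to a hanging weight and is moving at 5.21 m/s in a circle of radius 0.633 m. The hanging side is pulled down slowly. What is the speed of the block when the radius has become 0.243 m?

The only horizontal force on the mass is along the cord (radial), so it exerts no torque about the hole and angular momentum m v r is conserved.
v₂ = v₁ r₁ / r₂ = (5.21)(0.633) / (0.243) = 13.57 m/s.

v₂ ≈ 13.6 m/s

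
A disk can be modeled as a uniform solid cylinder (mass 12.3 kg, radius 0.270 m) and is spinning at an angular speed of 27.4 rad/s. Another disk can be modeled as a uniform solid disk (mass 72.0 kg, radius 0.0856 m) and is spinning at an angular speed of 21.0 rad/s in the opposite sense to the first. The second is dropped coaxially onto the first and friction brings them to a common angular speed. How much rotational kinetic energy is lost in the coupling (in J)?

No external torque acts about the common axis, so total angular momentum is conserved.
Moments of inertia: I_A = ½(12.3)(0.270)² = 0.4483 kg·m²; I_B = ½(72.0)(0.0856)² = 0.2638 kg·m².
Taking A's sense as positive: L = (0.4483)(27.4) − (0.2638)(21.0) = 6.745 kg·m²·rad/s.
Combined I = 0.4483 + 0.2638 = 0.7121 kg·m².
ω_f = L / I = 6.745 / 0.7121 = 9.472 rad/s.
KE_i = ½ΣIω² = 226.5 J; KE_f = ½(0.7121)(9.472)² = 31.94 J.

ΔKE lost ≈ 195 J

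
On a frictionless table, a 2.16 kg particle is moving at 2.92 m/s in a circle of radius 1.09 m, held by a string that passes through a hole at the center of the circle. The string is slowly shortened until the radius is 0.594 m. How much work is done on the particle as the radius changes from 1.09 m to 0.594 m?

The only horizontal force on the mass is along the cord (radial), so it exerts no torque about the hole and angular momentum m v r is conserved.
v₂ = v₁ r₁ / r₂ = (2.92)(1.09) / (0.594) = 5.358 m/s.
W = ΔKE = ½m(v₂² − v₁²) = 21.80 J.

W ≈ 21.8 J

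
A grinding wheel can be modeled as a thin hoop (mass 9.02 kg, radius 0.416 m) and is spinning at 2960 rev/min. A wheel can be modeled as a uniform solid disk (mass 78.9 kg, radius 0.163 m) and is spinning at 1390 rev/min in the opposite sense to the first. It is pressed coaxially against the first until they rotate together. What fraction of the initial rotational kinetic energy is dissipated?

The coupling torques are internal; angular momentum about the shared axis is conserved.
Moments of inertia: I_A = (9.02)(0.416)² = 1.561 kg·m²; I_B = ½(78.9)(0.163)² = 1.048 kg·m².
Taking A's sense as positive: L = (1.561)(2960) − (1.048)(1390) = 3164 kg·m²·rpm.
Combined I = 1.561 + 1.048 = 2.609 kg·m².
ω_f = L / I = 3164 / 2.609 = 1212 rpm.
KE_i = ½ΣIω² = 86090 J; KE_f = ½(2.609)(127.0)² = 21030 J.
Fraction dissipated = (KE_i − KE_f)/KE_i = 0.7557.

fraction ≈ 0.756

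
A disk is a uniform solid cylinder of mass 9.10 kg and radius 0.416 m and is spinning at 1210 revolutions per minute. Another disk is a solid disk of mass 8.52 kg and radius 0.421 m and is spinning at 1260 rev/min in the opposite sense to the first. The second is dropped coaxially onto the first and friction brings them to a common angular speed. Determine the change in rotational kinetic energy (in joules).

ΔKE ≈ -12900 J

No external torque acts about the common axis, so total angular momentum is conserved.
Moments of inertia: I_A = ½(9.10)(0.416)² = 0.7874 kg·m²; I_B = ½(8.52)(0.421)² = 0.7550 kg·m².
Taking A's sense as positive: L = (0.7874)(1210) − (0.7550)(1260) = 1.401 kg·m²·rpm.
Combined I = 0.7874 + 0.7550 = 1.542 kg·m².
ω_f = L / I = 1.401 / 1.542 = 0.9083 rpm.
KE_i = ½ΣIω² = 12890 J; KE_f = ½(1.542)(0.09512)² = 0.006978 J.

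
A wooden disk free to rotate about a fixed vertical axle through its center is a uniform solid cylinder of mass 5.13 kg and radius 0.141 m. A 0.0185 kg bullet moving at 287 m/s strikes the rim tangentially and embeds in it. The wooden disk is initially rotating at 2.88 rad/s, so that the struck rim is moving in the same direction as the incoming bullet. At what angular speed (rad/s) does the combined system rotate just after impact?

|ω_f| ≈ 17.4 rad/s

The axle reaction passes through the axle and exerts no torque about it; angular momentum about the axle is conserved through the impact.
I_p = ½(5.13)(0.141)² = 0.05099 kg·m². Taking the sense of the bullet's angular momentum as positive, L_{bullet} = m v R = (0.0185)(287)(0.141) = 0.7486 kg·m²/s.
L_i = +I_p ω_p + m v R = +(0.05099)(2.88) + 0.7486 = 0.8955 kg·m²/s.
After sticking, I_f = I_p + m R² = 0.05099 + (0.0185)(0.141)² = 0.05136 kg·m².
ω_f = L_i / I_f = 0.8955 / 0.05136 = 17.43 rad/s.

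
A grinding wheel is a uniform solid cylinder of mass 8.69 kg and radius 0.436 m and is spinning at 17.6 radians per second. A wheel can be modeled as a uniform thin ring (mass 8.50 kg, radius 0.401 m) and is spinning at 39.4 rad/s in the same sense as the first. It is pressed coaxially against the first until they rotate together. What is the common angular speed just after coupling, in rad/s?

|ω_f| ≈ 31.2 rad/s

No external torque acts about the common axis, so total angular momentum is conserved.
Moments of inertia: I_A = ½(8.69)(0.436)² = 0.8260 kg·m²; I_B = (8.50)(0.401)² = 1.367 kg·m².
Taking A's sense as positive: L = (0.8260)(17.6) + (1.367)(39.4) = 68.39 kg·m²·rad/s.
Combined I = 0.8260 + 1.367 = 2.193 kg·m².
ω_f = L / I = 68.39 / 2.193 = 31.19 rad/s.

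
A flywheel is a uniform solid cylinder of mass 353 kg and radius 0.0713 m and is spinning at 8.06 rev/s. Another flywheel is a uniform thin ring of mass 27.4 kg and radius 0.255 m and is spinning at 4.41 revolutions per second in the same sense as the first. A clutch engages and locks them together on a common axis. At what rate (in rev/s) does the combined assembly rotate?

The coupling torques are internal; angular momentum about the shared axis is conserved.
Moments of inertia: I_A = ½(353)(0.0713)² = 0.8973 kg·m²; I_B = (27.4)(0.255)² = 1.782 kg·m².
Taking A's sense as positive: L = (0.8973)(8.06) + (1.782)(4.41) = 15.09 kg·m²·rev/s.
Combined I = 0.8973 + 1.782 = 2.679 kg·m².
ω_f = L / I = 15.09 / 2.679 = 5.633 rev/s.

|ω_f| ≈ 5.63 rev/s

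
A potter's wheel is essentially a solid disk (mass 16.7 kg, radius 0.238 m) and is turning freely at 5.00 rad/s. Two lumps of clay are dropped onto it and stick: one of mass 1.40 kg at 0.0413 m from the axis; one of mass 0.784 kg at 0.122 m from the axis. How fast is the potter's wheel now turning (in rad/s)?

The added mass arrives with no angular momentum about the axis, and any external torque about the axis is negligible, so the system's angular momentum is conserved.
I_p = ½(16.7)(0.238)² = 0.4730 kg·m².
Added inertia Σmr² = (1.40)(0.0413)² + (0.784)(0.122)² = 0.01406 kg·m²; I_f = 0.4730 + 0.01406 = 0.4870 kg·m².
ω_f = I_p ω_i / I_f = (0.4730)(5.00) / 0.4870 = 4.856 rad/s.

ω_f ≈ 4.86 rad/s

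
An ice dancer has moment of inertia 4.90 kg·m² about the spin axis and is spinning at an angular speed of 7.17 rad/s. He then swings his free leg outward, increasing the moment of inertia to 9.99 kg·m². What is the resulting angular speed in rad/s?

ω₂ ≈ 3.52 rad/s

Angular momentum about the spin axis is conserved since the torque about it is zero.
ω₂ = I₁ω₁ / I₂ = (4.900)(7.17 rad/s) / (9.990) = 3.517 rad/s.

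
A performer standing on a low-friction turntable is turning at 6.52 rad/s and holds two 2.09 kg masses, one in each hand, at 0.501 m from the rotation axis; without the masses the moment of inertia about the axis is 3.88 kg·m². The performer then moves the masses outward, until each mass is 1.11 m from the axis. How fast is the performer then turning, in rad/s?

ω₂ ≈ 3.56 rad/s

With no external torque about the axis, L is conserved: I₁ω₁ = I₂ω₂.
I₁ = 3.88 + 2(2.09)(0.501)² = 4.929 kg·m²; I₂ = 3.88 + 2(2.09)(1.11)² = 9.030 kg·m².
ω₂ = I₁ω₁ / I₂ = (4.929)(6.52 rad/s) / (9.030) = 3.559 rad/s.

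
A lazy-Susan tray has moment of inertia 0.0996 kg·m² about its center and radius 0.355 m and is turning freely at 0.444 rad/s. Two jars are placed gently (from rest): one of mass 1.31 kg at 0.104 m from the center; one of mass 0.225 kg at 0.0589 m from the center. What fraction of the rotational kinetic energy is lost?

fraction ≈ 0.131

The added mass arrives with no angular momentum about the center, and any external torque about the center is negligible, so the system's angular momentum is conserved.
Added inertia Σmr² = (1.31)(0.104)² + (0.225)(0.0589)² = 0.01495 kg·m²; I_f = 0.09960 + 0.01495 = 0.1145 kg·m².
ω_f = I_p ω_i / I_f = (0.09960)(0.444) / 0.1145 = 0.3861 rad/s.
KE_i = ½(0.09960)(0.4440 rad/s)² = 0.009817 J; KE_f = ½(0.1145)(0.3861)² = 0.008536 J.
Fraction lost = 0.1305.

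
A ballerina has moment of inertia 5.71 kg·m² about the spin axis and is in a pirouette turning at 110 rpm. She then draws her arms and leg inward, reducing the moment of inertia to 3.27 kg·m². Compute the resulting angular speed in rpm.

ω₂ ≈ 192 rpm

No external torque acts about the spin axis, so angular momentum is conserved.
ω₂ = I₁ω₁ / I₂ = (5.710)(110 rpm) / (3.270) = 192.1 rpm.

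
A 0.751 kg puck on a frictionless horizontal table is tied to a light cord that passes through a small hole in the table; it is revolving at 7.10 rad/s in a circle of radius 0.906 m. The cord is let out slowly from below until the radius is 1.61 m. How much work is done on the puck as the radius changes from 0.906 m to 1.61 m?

The constraining force is radial, so m r² ω about the center is conserved.
ω₂ = ω₁ (r₁/r₂)² = (7.10)(0.906/1.61)² = 2.248 rad/s.
W = ΔKE = ½m(v₂² − v₁²) = -10.62 J.

W ≈ -10.6 J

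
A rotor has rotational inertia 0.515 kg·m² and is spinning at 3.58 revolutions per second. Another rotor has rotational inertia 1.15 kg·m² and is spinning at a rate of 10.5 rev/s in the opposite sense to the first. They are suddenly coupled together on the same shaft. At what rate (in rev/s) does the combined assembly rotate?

The coupling torques are internal; angular momentum about the shared axis is conserved.
Taking A's sense as positive: L = (0.5150)(3.58) − (1.150)(10.5) = -10.23 kg·m²·rev/s.
Combined I = 0.5150 + 1.150 = 1.665 kg·m².
ω_f = L / I = -10.23 / 1.665 = -6.145 rev/s.

|ω_f| ≈ 6.14 rev/s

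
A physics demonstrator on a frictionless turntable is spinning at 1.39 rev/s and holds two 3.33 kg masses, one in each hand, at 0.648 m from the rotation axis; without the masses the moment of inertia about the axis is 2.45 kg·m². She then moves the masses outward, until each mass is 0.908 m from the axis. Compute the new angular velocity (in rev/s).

No external torque acts about the spin axis, so angular momentum is conserved.
I₁ = 2.45 + 2(3.33)(0.648)² = 5.247 kg·m²; I₂ = 2.45 + 2(3.33)(0.908)² = 7.941 kg·m².
ω₂ = I₁ω₁ / I₂ = (5.247)(1.39 rev/s) / (7.941) = 0.9184 rev/s.

ω₂ ≈ 0.918 rev/s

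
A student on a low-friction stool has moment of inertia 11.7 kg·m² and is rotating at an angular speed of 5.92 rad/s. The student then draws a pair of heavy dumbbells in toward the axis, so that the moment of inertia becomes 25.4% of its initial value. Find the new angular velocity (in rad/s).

ω₂ ≈ 23.3 rad/s

Angular momentum about the spin axis is conserved since the torque about it is zero.
I₂ = 0.254 × 11.7 = 2.972 kg·m².
ω₂ = I₁ω₁ / I₂ = (11.70)(5.92 rad/s) / (2.972) = 23.31 rad/s.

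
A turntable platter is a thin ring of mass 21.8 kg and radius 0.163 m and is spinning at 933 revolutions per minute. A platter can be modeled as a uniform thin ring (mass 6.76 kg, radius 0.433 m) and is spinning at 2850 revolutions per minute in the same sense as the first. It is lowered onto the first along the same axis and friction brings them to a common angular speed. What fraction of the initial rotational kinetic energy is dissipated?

fraction ≈ 0.135

No external torque acts about the common axis, so total angular momentum is conserved.
Moments of inertia: I_A = (21.8)(0.163)² = 0.5792 kg·m²; I_B = (6.76)(0.433)² = 1.267 kg·m².
Taking A's sense as positive: L = (0.5792)(933) + (1.267)(2850) = 4153 kg·m²·rpm.
Combined I = 0.5792 + 1.267 = 1.847 kg·m².
ω_f = L / I = 4153 / 1.847 = 2249 rpm.
KE_i = ½ΣIω² = 59210 J; KE_f = ½(1.847)(235.5)² = 51200 J.
Fraction dissipated = (KE_i − KE_f)/KE_i = 0.1353.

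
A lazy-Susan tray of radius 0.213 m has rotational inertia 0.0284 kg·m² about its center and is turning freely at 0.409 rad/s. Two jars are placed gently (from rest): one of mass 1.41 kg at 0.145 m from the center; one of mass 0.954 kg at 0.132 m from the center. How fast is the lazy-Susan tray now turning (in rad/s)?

The added mass arrives with no angular momentum about the center, and any external torque about the center is negligible, so the system's angular momentum is conserved.
Added inertia Σmr² = (1.41)(0.145)² + (0.954)(0.132)² = 0.04627 kg·m²; I_f = 0.02840 + 0.04627 = 0.07467 kg·m².
ω_f = I_p ω_i / I_f = (0.02840)(0.409) / 0.07467 = 0.1556 rad/s.

ω_f ≈ 0.156 rad/s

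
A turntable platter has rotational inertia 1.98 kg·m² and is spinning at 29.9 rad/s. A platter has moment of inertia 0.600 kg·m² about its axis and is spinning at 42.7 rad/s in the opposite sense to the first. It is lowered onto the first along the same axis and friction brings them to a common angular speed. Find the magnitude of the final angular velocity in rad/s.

|ω_f| ≈ 13.0 rad/s

The coupling torques are internal; angular momentum about the shared axis is conserved.
Taking A's sense as positive: L = (1.980)(29.9) − (0.6000)(42.7) = 33.58 kg·m²·rad/s.
Combined I = 1.980 + 0.6000 = 2.580 kg·m².
ω_f = L / I = 33.58 / 2.580 = 13.02 rad/s.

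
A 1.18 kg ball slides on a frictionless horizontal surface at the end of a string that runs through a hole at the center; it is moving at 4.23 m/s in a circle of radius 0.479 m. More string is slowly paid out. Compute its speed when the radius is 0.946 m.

v₂ ≈ 2.14 m/s

The only horizontal force on the mass is along the cord (radial), so it exerts no torque about the hole and angular momentum m v r is conserved.
v₂ = v₁ r₁ / r₂ = (4.23)(0.479) / (0.946) = 2.142 m/s.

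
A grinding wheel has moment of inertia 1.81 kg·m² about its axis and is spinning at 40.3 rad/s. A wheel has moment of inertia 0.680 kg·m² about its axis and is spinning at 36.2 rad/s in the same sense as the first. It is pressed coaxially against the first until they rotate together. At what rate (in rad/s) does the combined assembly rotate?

|ω_f| ≈ 39.2 rad/s

The coupling torques are internal; angular momentum about the shared axis is conserved.
Taking A's sense as positive: L = (1.810)(40.3) + (0.6800)(36.2) = 97.56 kg·m²·rad/s.
Combined I = 1.810 + 0.6800 = 2.490 kg·m².
ω_f = L / I = 97.56 / 2.490 = 39.18 rad/s.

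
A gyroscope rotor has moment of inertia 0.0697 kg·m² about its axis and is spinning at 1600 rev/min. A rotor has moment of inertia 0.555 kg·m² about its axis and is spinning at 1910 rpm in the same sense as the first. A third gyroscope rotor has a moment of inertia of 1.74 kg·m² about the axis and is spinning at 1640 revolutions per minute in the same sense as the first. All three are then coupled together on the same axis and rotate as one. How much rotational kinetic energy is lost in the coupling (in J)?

The coupling torques are internal; angular momentum about the shared axis is conserved.
Taking A's sense as positive: L = (0.06970)(1600) + (0.5550)(1910) + (1.740)(1640) = 4025 kg·m²·rpm.
Combined I = 0.06970 + 0.5550 + 1.740 = 2.365 kg·m².
ω_f = L / I = 4025 / 2.365 = 1702 rpm.
KE_i = ½ΣIω² = 37740 J; KE_f = ½(2.365)(178.3)² = 37570 J.

ΔKE lost ≈ 172 J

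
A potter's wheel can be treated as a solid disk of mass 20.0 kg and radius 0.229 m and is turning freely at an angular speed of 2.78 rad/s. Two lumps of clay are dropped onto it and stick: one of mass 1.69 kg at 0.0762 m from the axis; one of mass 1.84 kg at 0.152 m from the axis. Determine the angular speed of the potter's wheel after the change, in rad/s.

ω_f ≈ 2.53 rad/s

The added mass arrives with no angular momentum about the axis, and any external torque about the axis is negligible, so the system's angular momentum is conserved.
I_p = ½(20.0)(0.229)² = 0.5244 kg·m².
Added inertia Σmr² = (1.69)(0.0762)² + (1.84)(0.152)² = 0.05232 kg·m²; I_f = 0.5244 + 0.05232 = 0.5767 kg·m².
ω_f = I_p ω_i / I_f = (0.5244)(2.78) / 0.5767 = 2.528 rad/s.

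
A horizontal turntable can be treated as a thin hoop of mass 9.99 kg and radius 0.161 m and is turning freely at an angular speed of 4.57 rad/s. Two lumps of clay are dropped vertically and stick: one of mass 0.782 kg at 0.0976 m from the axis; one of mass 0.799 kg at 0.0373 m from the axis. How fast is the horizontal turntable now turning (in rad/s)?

ω_f ≈ 4.42 rad/s

No external torque acts about the axis; L_before = L_after.
I_p = (9.99)(0.161)² = 0.2590 kg·m².
Added inertia Σmr² = (0.782)(0.0976)² + (0.799)(0.0373)² = 0.008561 kg·m²; I_f = 0.2590 + 0.008561 = 0.2675 kg·m².
ω_f = I_p ω_i / I_f = (0.2590)(4.57) / 0.2675 = 4.424 rad/s.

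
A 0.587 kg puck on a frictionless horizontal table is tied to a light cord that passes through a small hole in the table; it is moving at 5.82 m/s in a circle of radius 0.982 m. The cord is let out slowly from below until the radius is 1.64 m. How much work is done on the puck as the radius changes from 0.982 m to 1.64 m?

Central (radial) force ⇒ zero torque about the center ⇒ m v r is constant.
v₂ = v₁ r₁ / r₂ = (5.82)(0.982) / (1.64) = 3.485 m/s.
W = ΔKE = ½m(v₂² − v₁²) = -6.377 J.

W ≈ -6.38 J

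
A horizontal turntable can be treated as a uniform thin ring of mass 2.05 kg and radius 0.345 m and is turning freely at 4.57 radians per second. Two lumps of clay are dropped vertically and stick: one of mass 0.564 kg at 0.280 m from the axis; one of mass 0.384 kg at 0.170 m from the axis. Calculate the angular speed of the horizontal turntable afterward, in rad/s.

No external torque acts about the axis; L_before = L_after.
I_p = (2.05)(0.345)² = 0.2440 kg·m².
Added inertia Σmr² = (0.564)(0.280)² + (0.384)(0.170)² = 0.05532 kg·m²; I_f = 0.2440 + 0.05532 = 0.2993 kg·m².
ω_f = I_p ω_i / I_f = (0.2440)(4.57) / 0.2993 = 3.725 rad/s.

ω_f ≈ 3.73 rad/s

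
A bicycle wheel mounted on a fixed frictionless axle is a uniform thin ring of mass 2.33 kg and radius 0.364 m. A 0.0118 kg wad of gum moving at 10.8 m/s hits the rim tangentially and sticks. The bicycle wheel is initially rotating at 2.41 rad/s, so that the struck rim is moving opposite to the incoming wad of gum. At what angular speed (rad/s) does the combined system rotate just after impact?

The axle reaction passes through the axle and exerts no torque about it; angular momentum about the axle is conserved through the impact.
I_p = (2.33)(0.364)² = 0.3087 kg·m². Taking the sense of the wad of gum's angular momentum as positive, L_{wad} = m v R = (0.0118)(10.8)(0.364) = 0.04639 kg·m²/s.
L_i = −I_p ω_p + m v R = −(0.3087)(2.41) + 0.04639 = -0.6976 kg·m²/s.
After sticking, I_f = I_p + m R² = 0.3087 + (0.0118)(0.364)² = 0.3103 kg·m².
ω_f = L_i / I_f = -0.6976 / 0.3103 = -2.248 rad/s.

|ω_f| ≈ 2.25 rad/s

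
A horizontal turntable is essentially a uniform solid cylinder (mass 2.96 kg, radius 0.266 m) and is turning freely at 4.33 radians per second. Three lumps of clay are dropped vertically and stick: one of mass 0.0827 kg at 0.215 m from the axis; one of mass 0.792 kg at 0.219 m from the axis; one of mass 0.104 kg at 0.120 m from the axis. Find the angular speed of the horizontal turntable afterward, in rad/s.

ω_f ≈ 3.06 rad/s

No external torque acts about the axis; L_before = L_after.
I_p = ½(2.96)(0.266)² = 0.1047 kg·m².
Added inertia Σmr² = (0.0827)(0.215)² + (0.792)(0.219)² + (0.104)(0.120)² = 0.04331 kg·m²; I_f = 0.1047 + 0.04331 = 0.1480 kg·m².
ω_f = I_p ω_i / I_f = (0.1047)(4.33) / 0.1480 = 3.063 rad/s.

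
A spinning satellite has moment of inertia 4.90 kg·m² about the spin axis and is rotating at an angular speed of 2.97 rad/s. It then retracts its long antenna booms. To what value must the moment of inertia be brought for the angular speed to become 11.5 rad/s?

I₂ ≈ 1.27 kg·m²

Angular momentum about the spin axis is conserved since the torque about it is zero.
I₂ = I₁ω₁ / ω₂ = (4.90)(2.97) / (11.5) = 1.265 kg·m².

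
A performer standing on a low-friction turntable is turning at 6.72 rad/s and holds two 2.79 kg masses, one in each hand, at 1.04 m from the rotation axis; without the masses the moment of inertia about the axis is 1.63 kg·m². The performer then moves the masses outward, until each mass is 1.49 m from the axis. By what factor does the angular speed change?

ω₂/ω₁ ≈ 0.547

No external torque acts about the spin axis, so angular momentum is conserved.
I₁ = 1.63 + 2(2.79)(1.04)² = 7.665 kg·m²; I₂ = 1.63 + 2(2.79)(1.49)² = 14.02 kg·m².
ω₂/ω₁ = I₁/I₂ = 7.665 / 14.02 = 0.5468.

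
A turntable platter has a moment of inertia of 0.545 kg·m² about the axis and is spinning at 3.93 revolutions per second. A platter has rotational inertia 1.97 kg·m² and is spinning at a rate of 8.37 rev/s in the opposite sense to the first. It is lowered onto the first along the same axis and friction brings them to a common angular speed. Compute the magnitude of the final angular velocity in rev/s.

|ω_f| ≈ 5.70 rev/s

The coupling torques are internal; angular momentum about the shared axis is conserved.
Taking A's sense as positive: L = (0.5450)(3.93) − (1.970)(8.37) = -14.35 kg·m²·rev/s.
Combined I = 0.5450 + 1.970 = 2.515 kg·m².
ω_f = L / I = -14.35 / 2.515 = -5.705 rev/s.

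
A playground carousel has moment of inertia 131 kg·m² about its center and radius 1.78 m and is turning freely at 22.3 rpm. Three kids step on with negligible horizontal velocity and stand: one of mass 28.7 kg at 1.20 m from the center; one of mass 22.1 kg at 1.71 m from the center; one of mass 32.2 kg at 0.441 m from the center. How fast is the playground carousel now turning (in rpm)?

No external torque acts about the center; L_before = L_after.
Added inertia Σmr² = (28.7)(1.20)² + (22.1)(1.71)² + (32.2)(0.441)² = 112.2 kg·m²; I_f = 131.0 + 112.2 = 243.2 kg·m².
ω_f = I_p ω_i / I_f = (131.0)(22.3) / 243.2 = 12.01 rpm.

ω_f ≈ 12.0 rpm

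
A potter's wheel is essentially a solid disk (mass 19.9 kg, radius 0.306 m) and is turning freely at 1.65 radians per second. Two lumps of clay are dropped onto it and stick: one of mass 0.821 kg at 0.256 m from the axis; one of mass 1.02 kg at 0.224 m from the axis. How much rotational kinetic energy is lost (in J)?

No external torque acts about the axis; L_before = L_after.
I_p = ½(19.9)(0.306)² = 0.9317 kg·m².
Added inertia Σmr² = (0.821)(0.256)² + (1.02)(0.224)² = 0.1050 kg·m²; I_f = 0.9317 + 0.1050 = 1.037 kg·m².
ω_f = I_p ω_i / I_f = (0.9317)(1.65) / 1.037 = 1.483 rad/s.
KE_i = ½(0.9317)(1.650 rad/s)² = 1.268 J; KE_f = ½(1.037)(1.483)² = 1.140 J.

energy lost ≈ 0.128 J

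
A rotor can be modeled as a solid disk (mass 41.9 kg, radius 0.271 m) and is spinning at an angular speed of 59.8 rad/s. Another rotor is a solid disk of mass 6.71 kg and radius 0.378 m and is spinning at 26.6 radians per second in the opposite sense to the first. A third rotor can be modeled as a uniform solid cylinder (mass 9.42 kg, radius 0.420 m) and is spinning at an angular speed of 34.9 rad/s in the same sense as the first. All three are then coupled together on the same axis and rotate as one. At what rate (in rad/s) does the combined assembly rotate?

|ω_f| ≈ 38.0 rad/s

No external torque acts about the common axis, so total angular momentum is conserved.
Moments of inertia: I_A = ½(41.9)(0.271)² = 1.539 kg·m²; I_B = ½(6.71)(0.378)² = 0.4794 kg·m²; I_C = ½(9.42)(0.420)² = 0.8308 kg·m².
Taking A's sense as positive: L = (1.539)(59.8) − (0.4794)(26.6) + (0.8308)(34.9) = 108.3 kg·m²·rad/s.
Combined I = 1.539 + 0.4794 + 0.8308 = 2.849 kg·m².
ω_f = L / I = 108.3 / 2.849 = 38.00 rad/s.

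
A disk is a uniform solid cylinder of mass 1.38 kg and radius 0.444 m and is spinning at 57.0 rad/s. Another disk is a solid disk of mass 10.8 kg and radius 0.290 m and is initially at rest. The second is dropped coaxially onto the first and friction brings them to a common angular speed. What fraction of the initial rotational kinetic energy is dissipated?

No external torque acts about the common axis, so total angular momentum is conserved.
Moments of inertia: I_A = ½(1.38)(0.444)² = 0.1360 kg·m²; I_B = ½(10.8)(0.290)² = 0.4541 kg·m².
Taking A's sense as positive: L = (0.1360)(57.0) = 7.753 kg·m²·rad/s.
Combined I = 0.1360 + 0.4541 = 0.5902 kg·m².
ω_f = L / I = 7.753 / 0.5902 = 13.14 rad/s.
KE_i = ½ΣIω² = 221.0 J; KE_f = ½(0.5902)(13.14)² = 50.93 J.
Fraction dissipated = (KE_i − KE_f)/KE_i = 0.7695.

fraction ≈ 0.770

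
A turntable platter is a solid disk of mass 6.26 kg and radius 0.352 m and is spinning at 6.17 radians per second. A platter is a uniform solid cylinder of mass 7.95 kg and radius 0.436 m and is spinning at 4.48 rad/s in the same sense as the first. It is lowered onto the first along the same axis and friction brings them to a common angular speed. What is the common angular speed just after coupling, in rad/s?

|ω_f| ≈ 5.05 rad/s

The coupling torques are internal; angular momentum about the shared axis is conserved.
Moments of inertia: I_A = ½(6.26)(0.352)² = 0.3878 kg·m²; I_B = ½(7.95)(0.436)² = 0.7556 kg·m².
Taking A's sense as positive: L = (0.3878)(6.17) + (0.7556)(4.48) = 5.778 kg·m²·rad/s.
Combined I = 0.3878 + 0.7556 = 1.143 kg·m².
ω_f = L / I = 5.778 / 1.143 = 5.053 rad/s.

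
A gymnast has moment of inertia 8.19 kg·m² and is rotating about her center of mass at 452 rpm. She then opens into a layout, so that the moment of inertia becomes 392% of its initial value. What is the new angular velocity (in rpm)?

ω₂ ≈ 115 rpm

With no external torque about the axis, L is conserved: I₁ω₁ = I₂ω₂.
I₂ = 3.92 × 8.19 = 32.10 kg·m².
ω₂ = I₁ω₁ / I₂ = (8.190)(452 rpm) / (32.10) = 115.3 rpm.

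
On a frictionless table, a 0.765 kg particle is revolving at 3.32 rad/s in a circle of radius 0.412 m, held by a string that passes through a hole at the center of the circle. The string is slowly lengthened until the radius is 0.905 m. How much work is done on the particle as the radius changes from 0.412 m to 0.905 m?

No torque about the axis ⇒ m r₁² ω₁ = m r₂² ω₂.
ω₂ = ω₁ (r₁/r₂)² = (3.32)(0.412/0.905)² = 0.6881 rad/s.
W = ΔKE = ½m(v₂² − v₁²) = -0.5673 J.

W ≈ -0.567 J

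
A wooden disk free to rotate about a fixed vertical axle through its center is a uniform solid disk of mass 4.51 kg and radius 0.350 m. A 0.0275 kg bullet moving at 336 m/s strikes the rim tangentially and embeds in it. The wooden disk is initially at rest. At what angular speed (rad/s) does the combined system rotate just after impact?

|ω_f| ≈ 11.6 rad/s

The axle reaction passes through the axle and exerts no torque about it; angular momentum about the axle is conserved through the impact.
I_p = ½(4.51)(0.350)² = 0.2762 kg·m². Taking the sense of the bullet's angular momentum as positive, L_{bullet} = m v R = (0.0275)(336)(0.350) = 3.234 kg·m²/s.
L_i = 0 + 3.234 = 3.234 kg·m²/s.
After sticking, I_f = I_p + m R² = 0.2762 + (0.0275)(0.350)² = 0.2796 kg·m².
ω_f = L_i / I_f = 3.234 / 0.2796 = 11.57 rad/s.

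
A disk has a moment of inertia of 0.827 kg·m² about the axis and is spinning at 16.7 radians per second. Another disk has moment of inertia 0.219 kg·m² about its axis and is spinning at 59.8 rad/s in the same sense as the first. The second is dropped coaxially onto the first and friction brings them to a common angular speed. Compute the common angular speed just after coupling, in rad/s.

The coupling torques are internal; angular momentum about the shared axis is conserved.
Taking A's sense as positive: L = (0.8270)(16.7) + (0.2190)(59.8) = 26.91 kg·m²·rad/s.
Combined I = 0.8270 + 0.2190 = 1.046 kg·m².
ω_f = L / I = 26.91 / 1.046 = 25.72 rad/s.

|ω_f| ≈ 25.7 rad/s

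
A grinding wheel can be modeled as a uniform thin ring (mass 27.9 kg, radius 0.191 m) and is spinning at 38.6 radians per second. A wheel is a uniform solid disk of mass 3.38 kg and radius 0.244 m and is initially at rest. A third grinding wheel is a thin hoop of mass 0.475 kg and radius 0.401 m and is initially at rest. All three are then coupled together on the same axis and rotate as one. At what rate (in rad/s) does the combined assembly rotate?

No external torque acts about the common axis, so total angular momentum is conserved.
Moments of inertia: I_A = (27.9)(0.191)² = 1.018 kg·m²; I_B = ½(3.38)(0.244)² = 0.1006 kg·m²; I_C = (0.475)(0.401)² = 0.07638 kg·m².
Taking A's sense as positive: L = (1.018)(38.6) = 39.29 kg·m²·rad/s.
Combined I = 1.018 + 0.1006 + 0.07638 = 1.195 kg·m².
ω_f = L / I = 39.29 / 1.195 = 32.88 rad/s.

|ω_f| ≈ 32.9 rad/s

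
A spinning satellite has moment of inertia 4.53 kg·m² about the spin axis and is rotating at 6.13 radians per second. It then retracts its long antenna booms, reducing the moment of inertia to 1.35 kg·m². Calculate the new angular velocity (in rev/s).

ω₂ ≈ 3.27 rev/s

No external torque acts about the spin axis, so angular momentum is conserved.
ω₂ = I₁ω₁ / I₂ = (4.530)(6.13 rad/s) / (1.350) = 20.57 rad/s = 3.274 rev/s.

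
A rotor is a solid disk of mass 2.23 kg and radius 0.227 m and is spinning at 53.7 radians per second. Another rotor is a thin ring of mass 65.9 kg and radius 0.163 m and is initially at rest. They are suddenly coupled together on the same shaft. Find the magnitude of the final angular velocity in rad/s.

|ω_f| ≈ 1.71 rad/s

The coupling torques are internal; angular momentum about the shared axis is conserved.
Moments of inertia: I_A = ½(2.23)(0.227)² = 0.05745 kg·m²; I_B = (65.9)(0.163)² = 1.751 kg·m².
Taking A's sense as positive: L = (0.05745)(53.7) = 3.085 kg·m²·rad/s.
Combined I = 0.05745 + 1.751 = 1.808 kg·m².
ω_f = L / I = 3.085 / 1.808 = 1.706 rad/s.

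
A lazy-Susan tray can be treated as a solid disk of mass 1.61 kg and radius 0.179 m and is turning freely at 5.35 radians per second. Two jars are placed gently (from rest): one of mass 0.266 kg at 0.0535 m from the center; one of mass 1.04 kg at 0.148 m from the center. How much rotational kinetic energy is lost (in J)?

The added mass arrives with no angular momentum about the center, and any external torque about the center is negligible, so the system's angular momentum is conserved.
I_p = ½(1.61)(0.179)² = 0.02579 kg·m².
Added inertia Σmr² = (0.266)(0.0535)² + (1.04)(0.148)² = 0.02354 kg·m²; I_f = 0.02579 + 0.02354 = 0.04933 kg·m².
ω_f = I_p ω_i / I_f = (0.02579)(5.35) / 0.04933 = 2.797 rad/s.
KE_i = ½(0.02579)(5.350 rad/s)² = 0.3691 J; KE_f = ½(0.04933)(2.797)² = 0.1930 J.

energy lost ≈ 0.176 J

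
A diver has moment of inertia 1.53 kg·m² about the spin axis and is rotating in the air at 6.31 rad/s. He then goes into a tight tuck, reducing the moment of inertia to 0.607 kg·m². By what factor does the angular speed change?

ω₂/ω₁ ≈ 2.52

Angular momentum about the spin axis is conserved since the torque about it is zero.
ω₂/ω₁ = I₁/I₂ = 1.530 / 0.6070 = 2.521.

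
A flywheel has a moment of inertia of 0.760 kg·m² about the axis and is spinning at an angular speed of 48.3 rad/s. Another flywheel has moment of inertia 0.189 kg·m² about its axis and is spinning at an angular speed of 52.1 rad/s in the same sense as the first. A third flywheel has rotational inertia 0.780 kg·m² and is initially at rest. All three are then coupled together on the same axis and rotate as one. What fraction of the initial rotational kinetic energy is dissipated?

The coupling torques are internal; angular momentum about the shared axis is conserved.
Taking A's sense as positive: L = (0.7600)(48.3) + (0.1890)(52.1) = 46.55 kg·m²·rad/s.
Combined I = 0.7600 + 0.1890 + 0.7800 = 1.729 kg·m².
ω_f = L / I = 46.55 / 1.729 = 26.93 rad/s.
KE_i = ½ΣIω² = 1143 J; KE_f = ½(1.729)(26.93)² = 626.8 J.
Fraction dissipated = (KE_i − KE_f)/KE_i = 0.4517.

fraction ≈ 0.452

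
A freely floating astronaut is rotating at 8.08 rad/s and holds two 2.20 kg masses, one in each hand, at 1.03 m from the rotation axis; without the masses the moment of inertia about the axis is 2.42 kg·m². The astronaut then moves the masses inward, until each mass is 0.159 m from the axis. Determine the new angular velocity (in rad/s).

ω₂ ≈ 22.6 rad/s

With no external torque about the axis, L is conserved: I₁ω₁ = I₂ω₂.
I₁ = 2.42 + 2(2.20)(1.03)² = 7.088 kg·m²; I₂ = 2.42 + 2(2.20)(0.159)² = 2.531 kg·m².
ω₂ = I₁ω₁ / I₂ = (7.088)(8.08 rad/s) / (2.531) = 22.63 rad/s.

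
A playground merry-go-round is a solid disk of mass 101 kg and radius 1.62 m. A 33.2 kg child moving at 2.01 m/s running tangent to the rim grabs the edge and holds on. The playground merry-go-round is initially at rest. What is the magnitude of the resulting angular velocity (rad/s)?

|ω_f| ≈ 0.492 rad/s

About the axle the impulsive forces during the collision are internal, so angular momentum about that axis is conserved.
I_p = ½(101)(1.62)² = 132.5 kg·m². Taking the sense of the child's angular momentum as positive, L_{child} = m v R = (33.2)(2.01)(1.62) = 108.1 kg·m²/s.
L_i = 0 + 108.1 = 108.1 kg·m²/s.
After sticking, I_f = I_p + m R² = 132.5 + (33.2)(1.62)² = 219.7 kg·m².
ω_f = L_i / I_f = 108.1 / 219.7 = 0.4921 rad/s.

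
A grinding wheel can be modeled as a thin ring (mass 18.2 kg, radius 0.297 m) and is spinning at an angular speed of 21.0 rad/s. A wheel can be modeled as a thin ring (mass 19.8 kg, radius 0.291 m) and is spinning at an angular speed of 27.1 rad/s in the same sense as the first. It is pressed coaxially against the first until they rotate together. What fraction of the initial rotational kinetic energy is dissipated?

fraction ≈ 0.0157

No external torque acts about the common axis, so total angular momentum is conserved.
Moments of inertia: I_A = (18.2)(0.297)² = 1.605 kg·m²; I_B = (19.8)(0.291)² = 1.677 kg·m².
Taking A's sense as positive: L = (1.605)(21.0) + (1.677)(27.1) = 79.15 kg·m²·rad/s.
Combined I = 1.605 + 1.677 = 3.282 kg·m².
ω_f = L / I = 79.15 / 3.282 = 24.12 rad/s.
KE_i = ½ΣIω² = 969.7 J; KE_f = ½(3.282)(24.12)² = 954.4 J.
Fraction dissipated = (KE_i − KE_f)/KE_i = 0.01574.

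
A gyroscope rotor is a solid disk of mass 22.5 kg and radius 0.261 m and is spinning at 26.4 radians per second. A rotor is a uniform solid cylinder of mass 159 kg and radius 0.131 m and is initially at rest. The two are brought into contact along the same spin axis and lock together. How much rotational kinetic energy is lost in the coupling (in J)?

ΔKE lost ≈ 171 J

No external torque acts about the common axis, so total angular momentum is conserved.
Moments of inertia: I_A = ½(22.5)(0.261)² = 0.7664 kg·m²; I_B = ½(159)(0.131)² = 1.364 kg·m².
Taking A's sense as positive: L = (0.7664)(26.4) = 20.23 kg·m²·rad/s.
Combined I = 0.7664 + 1.364 = 2.131 kg·m².
ω_f = L / I = 20.23 / 2.131 = 9.496 rad/s.
KE_i = ½ΣIω² = 267.1 J; KE_f = ½(2.131)(9.496)² = 96.06 J.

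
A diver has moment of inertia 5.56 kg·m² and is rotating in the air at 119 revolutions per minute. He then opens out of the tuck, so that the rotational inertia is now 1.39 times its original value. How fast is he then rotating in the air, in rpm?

ω₂ ≈ 85.6 rpm

No external torque acts about the spin axis, so angular momentum is conserved.
I₂ = 1.39 × 5.56 = 7.728 kg·m².
ω₂ = I₁ω₁ / I₂ = (5.560)(119 rpm) / (7.728) = 85.61 rpm.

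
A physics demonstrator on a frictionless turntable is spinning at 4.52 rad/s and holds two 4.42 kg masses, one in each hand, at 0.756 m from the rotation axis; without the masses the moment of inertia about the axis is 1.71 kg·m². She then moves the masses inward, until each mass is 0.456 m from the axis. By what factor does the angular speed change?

No external torque acts about the spin axis, so angular momentum is conserved.
I₁ = 1.71 + 2(4.42)(0.756)² = 6.762 kg·m²; I₂ = 1.71 + 2(4.42)(0.456)² = 3.548 kg·m².
ω₂/ω₁ = I₁/I₂ = 6.762 / 3.548 = 1.906.

ω₂/ω₁ ≈ 1.91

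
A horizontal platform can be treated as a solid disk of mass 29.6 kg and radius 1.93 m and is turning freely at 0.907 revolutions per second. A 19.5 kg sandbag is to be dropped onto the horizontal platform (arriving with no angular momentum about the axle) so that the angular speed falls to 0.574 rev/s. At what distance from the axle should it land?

The added mass arrives with no angular momentum about the axle, and any external torque about the axle is negligible, so the system's angular momentum is conserved.
I_p = ½(29.6)(1.93)² = 55.13 kg·m².
I_p ω_i = (I_p + m r²) ω_f ⇒ m r² = I_p(ω_i/ω_f − 1) = 55.13(0.907/0.574 − 1) = 31.98 kg·m².
r = √(31.98/19.5) = 1.281 m.

r ≈ 1.28 m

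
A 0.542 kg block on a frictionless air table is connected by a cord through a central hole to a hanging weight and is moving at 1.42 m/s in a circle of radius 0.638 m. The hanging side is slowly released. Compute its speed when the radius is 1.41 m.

The only horizontal force on the mass is along the cord (radial), so it exerts no torque about the hole and angular momentum m v r is conserved.
v₂ = v₁ r₁ / r₂ = (1.42)(0.638) / (1.41) = 0.6425 m/s.

v₂ ≈ 0.643 m/s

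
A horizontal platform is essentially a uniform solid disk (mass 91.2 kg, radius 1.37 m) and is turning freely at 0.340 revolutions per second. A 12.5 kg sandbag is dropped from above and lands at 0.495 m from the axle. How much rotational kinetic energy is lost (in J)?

energy lost ≈ 6.75 J

The added mass arrives with no angular momentum about the axle, and any external torque about the axle is negligible, so the system's angular momentum is conserved.
I_p = ½(91.2)(1.37)² = 85.59 kg·m².
Added inertia Σmr² = (12.5)(0.495)² = 3.063 kg·m²; I_f = 85.59 + 3.063 = 88.65 kg·m².
ω_f = I_p ω_i / I_f = (85.59)(0.340) / 88.65 = 0.3283 rev/s.
KE_i = ½(85.59)(2.136 rad/s)² = 195.3 J; KE_f = ½(88.65)(2.062)² = 188.5 J.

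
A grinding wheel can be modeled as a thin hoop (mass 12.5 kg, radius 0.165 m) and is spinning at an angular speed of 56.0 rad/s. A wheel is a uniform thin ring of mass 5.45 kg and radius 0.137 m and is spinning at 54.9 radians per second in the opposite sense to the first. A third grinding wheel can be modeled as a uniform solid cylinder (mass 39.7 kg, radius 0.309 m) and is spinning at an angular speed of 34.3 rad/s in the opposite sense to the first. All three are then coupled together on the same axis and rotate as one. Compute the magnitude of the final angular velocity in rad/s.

|ω_f| ≈ 22.1 rad/s

No external torque acts about the common axis, so total angular momentum is conserved.
Moments of inertia: I_A = (12.5)(0.165)² = 0.3403 kg·m²; I_B = (5.45)(0.137)² = 0.1023 kg·m²; I_C = ½(39.7)(0.309)² = 1.895 kg·m².
Taking A's sense as positive: L = (0.3403)(56.0) − (0.1023)(54.9) − (1.895)(34.3) = -51.57 kg·m²·rad/s.
Combined I = 0.3403 + 0.1023 + 1.895 = 2.338 kg·m².
ω_f = L / I = -51.57 / 2.338 = -22.06 rad/s.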